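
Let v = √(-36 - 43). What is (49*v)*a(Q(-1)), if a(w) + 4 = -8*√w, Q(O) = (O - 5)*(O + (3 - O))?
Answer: 1176*√158 - 196*I*√79 ≈ 14782.0 - 1742.1*I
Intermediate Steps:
v = I*√79 (v = √(-79) = I*√79 ≈ 8.8882*I)
Q(O) = -15 + 3*O (Q(O) = (-5 + O)*3 = -15 + 3*O)
a(w) = -4 - 8*√w
(49*v)*a(Q(-1)) = (49*(I*√79))*(-4 - 8*√(-15 + 3*(-1))) = (49*I*√79)*(-4 - 8*√(-15 - 3)) = (49*I*√79)*(-4 - 24*I*√2) = 49*I*√79*(-4 - 24*I*√2)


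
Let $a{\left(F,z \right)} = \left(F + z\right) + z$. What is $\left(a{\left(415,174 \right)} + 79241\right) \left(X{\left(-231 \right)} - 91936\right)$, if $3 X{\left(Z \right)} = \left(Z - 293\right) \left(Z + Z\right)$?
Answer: $-899244960$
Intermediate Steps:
$a{\left(F,z \right)} = F + 2 z$
$X{\left(Z \right)} = \frac{2 Z \left(-293 + Z\right)}{3}$ ($X{\left(Z \right)} = \frac{\left(Z - 293\right) \left(Z + Z\right)}{3} = \frac{\left(-293 + Z\right) 2 Z}{3} = \frac{2 Z \left(-293 + Z\right)}{3}$)
$\left(a{\left(415,174 \right)} + 79241\right) \left(X{\left(-231 \right)} - 91936\right) = \left(\left(415 + 2 \cdot 174\right) + 79241\right) \left(\frac{2}{3} \left(-231\right) \left(-293 - 231\right) - 91936\right) = \left(\left(415 + 348\right) + 79241\right) \left(\frac{2}{3} \left(-231\right) \left(-524\right) - 91936\right) = \left(763 + 79241\right) \left(80696 - 91936\right) = 80004 \left(-11240\right) = -899244960$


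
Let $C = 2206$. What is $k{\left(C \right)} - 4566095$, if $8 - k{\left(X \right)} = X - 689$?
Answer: $-4567604$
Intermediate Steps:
$k{\left(X \right)} = 697 - X$ ($k{\left(X \right)} = 8 - \left(X - 689\right) = 8 - \left(-689 + X\right) = 697 - X$)
$k{\left(C \right)} - 4566095 = \left(697 - 2206\right) - 4566095 = -1509 - 4566095 = -4567604$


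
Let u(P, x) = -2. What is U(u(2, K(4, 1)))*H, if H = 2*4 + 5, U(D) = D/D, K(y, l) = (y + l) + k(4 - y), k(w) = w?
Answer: 13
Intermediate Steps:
K(y, l) = 4 + l (K(y, l) = (y + l) + (4 - y) = (l + y) + (4 - y) = 4 + l)
U(D) = 1
H = 13 (H = 8 + 5 = 13)
U(u(2, K(4, 1)))*H = 1*13 = 13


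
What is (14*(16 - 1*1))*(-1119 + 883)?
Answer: -49560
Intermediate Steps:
(14*(16 - 1*1))*(-1119 + 883) = (14*(16 - 1))*(-236) = (14*15)*(-236) = 210*(-236) = -49560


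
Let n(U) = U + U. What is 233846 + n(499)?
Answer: 234844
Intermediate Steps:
n(U) = 2*U
233846 + n(499) = 233846 + 2*499 = 233846 + 998 = 234844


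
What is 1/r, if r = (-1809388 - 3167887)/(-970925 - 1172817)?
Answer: 2143742/4977275 ≈ 0.43071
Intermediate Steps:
r = 4977275/2143742 (r = -4977275/(-2143742) = -4977275*(-1/2143742) = 4977275/2143742 ≈ 2.3218)
1/r = 1/(4977275/2143742) = 2143742/4977275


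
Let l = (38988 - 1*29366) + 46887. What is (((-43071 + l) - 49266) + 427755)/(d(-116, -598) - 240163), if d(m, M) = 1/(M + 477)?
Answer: -47423167/29059724 ≈ -1.6319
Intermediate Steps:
l = 56509 (l = (38988 - 29366) + 46887 = 9622 + 46887 = 56509)
d(m, M) = 1/(477 + M)
(((-43071 + l) - 49266) + 427755)/(d(-116, -598) - 240163) = (((-43071 + 56509) - 49266) + 427755)/(1/(477 - 598) - 240163) = ((13438 - 49266) + 427755)/(1/(-121) - 240163) = (-35828 + 427755)/(-1/121 - 240163) = 391927/(-29059724/121) = 391927*(-121/29059724) = -47423167/29059724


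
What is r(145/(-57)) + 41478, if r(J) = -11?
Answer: 41467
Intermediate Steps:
r(145/(-57)) + 41478 = -11 + 41478 = 41467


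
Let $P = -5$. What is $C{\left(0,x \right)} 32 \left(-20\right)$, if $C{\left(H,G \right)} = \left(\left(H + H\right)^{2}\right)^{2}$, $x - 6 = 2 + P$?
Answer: $0$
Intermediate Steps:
$x = 3$ ($x = 6 + \left(2 - 5\right) = 6 - 3 = 3$)
$C{\left(H,G \right)} = 16 H^{4}$ ($C{\left(H,G \right)} = \left(\left(2 H\right)^{2}\right)^{2} = \left(4 H^{2}\right)^{2} = 16 H^{4}$)
$C{\left(0,x \right)} 32 \left(-20\right) = 16 \cdot 0^{4} \cdot 32 \left(-20\right) = 16 \cdot 0 \cdot 32 \left(-20\right) = 0 \cdot 32 \left(-20\right) = 0 \left(-20\right) = 0$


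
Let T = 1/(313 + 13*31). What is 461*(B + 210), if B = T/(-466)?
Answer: 32301236899/333656 ≈ 96810.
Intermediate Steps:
T = 1/716 (T = 1/(313 + 403) = 1/716 ≈ 0.0013966)
B = -1/333656 (B = (1/716)/(-466) = (1/716)*(-1/466) = -1/333656 ≈ -2.9971e-6)
461*(B + 210) = 461*(-1/333656 + 210) = 461*(70067759/333656) = 32301236899/333656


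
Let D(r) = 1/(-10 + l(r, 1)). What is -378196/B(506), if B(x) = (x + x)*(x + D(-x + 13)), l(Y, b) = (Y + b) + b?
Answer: -6767007/9162395 ≈ -0.73856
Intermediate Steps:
l(Y, b) = Y + 2*b
D(r) = 1/(-8 + r) (D(r) = 1/(-10 + (r + 2*1)) = 1/(-10 + (r + 2)) = 1/(-10 + (2 + r)) = 1/(-8 + r))
B(x) = 2*x*(x + 1/(5 - x)) (B(x) = (x + x)*(x + 1/(-8 + (-x + 13))) = (2*x)*(x + 1/(-8 + (13 - x))) = (2*x)*(x + 1/(5 - x)) = 2*x*(x + 1/(5 - x)))
-378196/B(506) = -378196*(-5 + 506)/(1012*(-1 + 506*(-5 + 506))) = -378196*501/(1012*(-1 + 506*501)) = -378196*501/(1012*(-1 + 253506)) = -378196/(2*506*(1/501)*253505) = -378196/256547060/501 = -378196*501/256547060 = -6767007/9162395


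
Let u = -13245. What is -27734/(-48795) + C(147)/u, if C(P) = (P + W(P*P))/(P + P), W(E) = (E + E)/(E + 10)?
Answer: 352929791349/620983939810 ≈ 0.56834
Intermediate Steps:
W(E) = 2*E/(10 + E) (W(E) = (2*E)/(10 + E) = 2*E/(10 + E))
C(P) = (P + 2*P**2/(10 + P**2))/(2*P) (C(P) = (P + 2*(P*P)/(10 + P*P))/(P + P) = (P + 2*P**2/(10 + P**2))/((2*P)) = (P + 2*P**2/(10 + P**2))*(1/(2*P)) = (P + 2*P**2/(10 + P**2))/(2*P))
-27734/(-48795) + C(147)/u = -27734/(-48795) + ((5 + 147 + (1/2)*147**2)/(10 + 147**2))/(-13245) = -27734*(-1/48795) + ((5 + 147 + (1/2)*21609)/(10 + 21609))*(-1/13245) = 27734/48795 + ((5 + 147 + 21609/2)/21619)*(-1/13245) = 27734/48795 + ((1/21619)*(21913/2))*(-1/13245) = 27734/48795 + (21913/43238)*(-1/13245) = 27734/48795 - 21913/572687310 = 352929791349/620983939810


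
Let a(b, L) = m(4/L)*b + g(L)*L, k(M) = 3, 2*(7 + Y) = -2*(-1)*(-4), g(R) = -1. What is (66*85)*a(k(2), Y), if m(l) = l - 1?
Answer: 38760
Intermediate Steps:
Y = -11 (Y = -7 + (-2*(-1)*(-4))/2 = -7 + (2*(-4))/2 = -7 + (1/2)*(-8) = -7 - 4 = -11)
m(l) = -1 + l
a(b, L) = -L + b*(-1 + 4/L) (a(b, L) = (-1 + 4/L)*b - L = b*(-1 + 4/L) - L = -L + b*(-1 + 4/L))
(66*85)*a(k(2), Y) = (66*85)*(-1*(-11) - 1*3 + 4*3/(-11)) = 5610*(11 - 3 + 4*3*(-1/11)) = 5610*(11 - 3 - 12/11) = 5610*(76/11) = 38760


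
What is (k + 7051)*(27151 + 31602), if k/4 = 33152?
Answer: 8205385227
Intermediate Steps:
k = 132608 (k = 4*33152 = 132608)
(k + 7051)*(27151 + 31602) = (132608 + 7051)*(27151 + 31602) = 139659*58753 = 8205385227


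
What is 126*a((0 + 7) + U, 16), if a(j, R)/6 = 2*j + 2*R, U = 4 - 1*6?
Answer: 31752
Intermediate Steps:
U = -2 (U = 4 - 6 = -2)
a(j, R) = 12*R + 12*j (a(j, R) = 6*(2*j + 2*R) = 6*(2*R + 2*j) = 12*R + 12*j)
126*a((0 + 7) + U, 16) = 126*(12*16 + 12*((0 + 7) - 2)) = 126*(192 + 12*(7 - 2)) = 126*(192 + 12*5) = 126*(192 + 60) = 126*252 = 31752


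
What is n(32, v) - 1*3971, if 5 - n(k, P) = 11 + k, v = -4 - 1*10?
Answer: -4009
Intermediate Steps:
v = -14 (v = -4 - 10 = -14)
n(k, P) = -6 - k (n(k, P) = 5 - (11 + k) = 5 + (-11 - k) = -6 - k)
n(32, v) - 1*3971 = (-6 - 1*32) - 1*3971 = (-6 - 32) - 3971 = -38 - 3971 = -4009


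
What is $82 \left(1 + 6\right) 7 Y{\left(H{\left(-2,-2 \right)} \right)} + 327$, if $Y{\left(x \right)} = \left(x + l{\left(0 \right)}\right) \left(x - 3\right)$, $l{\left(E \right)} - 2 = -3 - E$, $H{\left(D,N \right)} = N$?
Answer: $60597$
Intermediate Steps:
$l{\left(E \right)} = -1 - E$ ($l{\left(E \right)} = 2 - \left(3 + E\right) = -1 - E$)
$Y{\left(x \right)} = \left(-1 + x\right) \left(-3 + x\right)$ ($Y{\left(x \right)} = \left(x - 1\right) \left(x - 3\right) = \left(x + \left(-1 + 0\right)\right) \left(-3 + x\right) = \left(x - 1\right) \left(-3 + x\right) = \left(-1 + x\right) \left(-3 + x\right)$)
$82 \left(1 + 6\right) 7 Y{\left(H{\left(-2,-2 \right)} \right)} + 327 = 82 \left(1 + 6\right) 7 \left(3 + \left(-2\right)^{2} - -8\right) + 327 = 82 \cdot 7 \cdot 7 \left(3 + 4 + 8\right) + 327 = 82 \cdot 49 \cdot 15 + 327 = 82 \cdot 735 + 327 = 60270 + 327 = 60597$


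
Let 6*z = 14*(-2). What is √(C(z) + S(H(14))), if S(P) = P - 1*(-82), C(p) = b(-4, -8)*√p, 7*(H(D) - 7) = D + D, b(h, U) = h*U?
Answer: √(837 + 96*I*√42)/3 ≈ 10.22 + 3.3821*I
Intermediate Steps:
z = -14/3 (z = (14*(-2))/6 = (⅙)*(-28) = -14/3 ≈ -4.6667)
b(h, U) = U*h
H(D) = 7 + 2*D/7 (H(D) = 7 + (D + D)/7 = 7 + (2*D)/7 = 7 + 2*D/7)
C(p) = 32*√p (C(p) = (-8*(-4))*√p = 32*√p)
S(P) = 82 + P (S(P) = P + 82 = 82 + P)
√(C(z) + S(H(14))) = √(32*√(-14/3) + (82 + (7 + (2/7)*14))) = √(32*(I*√42/3) + (82 + (7 + 4))) = √(32*I*√42/3 + (82 + 11)) = √(32*I*√42/3 + 93) = √(93 + 32*I*√42/3)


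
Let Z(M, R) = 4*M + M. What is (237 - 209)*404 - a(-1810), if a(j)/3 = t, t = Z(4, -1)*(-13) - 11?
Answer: 12125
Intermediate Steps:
Z(M, R) = 5*M
t = -271 (t = (5*4)*(-13) - 11 = 20*(-13) - 11 = -260 - 11 = -271)
a(j) = -813 (a(j) = 3*(-271) = -813)
(237 - 209)*404 - a(-1810) = (237 - 209)*404 - 1*(-813) = 28*404 + 813 = 11312 + 813 = 12125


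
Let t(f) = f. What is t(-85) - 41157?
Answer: -41242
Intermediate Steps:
t(-85) - 41157 = -85 - 41157 = -41242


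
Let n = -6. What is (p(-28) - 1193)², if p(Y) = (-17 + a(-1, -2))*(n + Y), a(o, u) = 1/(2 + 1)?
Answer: 3530641/9 ≈ 3.9229e+5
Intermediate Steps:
a(o, u) = ⅓ (a(o, u) = 1/3 = ⅓)
p(Y) = 100 - 50*Y/3 (p(Y) = (-17 + ⅓)*(-6 + Y) = -50*(-6 + Y)/3 = 100 - 50*Y/3)
(p(-28) - 1193)² = ((100 - 50/3*(-28)) - 1193)² = ((100 + 1400/3) - 1193)² = (1700/3 - 1193)² = (-1879/3)² = 3530641/9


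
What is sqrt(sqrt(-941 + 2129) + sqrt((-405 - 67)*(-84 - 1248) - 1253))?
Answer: sqrt(sqrt(627451) + 6*sqrt(33)) ≈ 28.750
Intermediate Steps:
sqrt(sqrt(-941 + 2129) + sqrt((-405 - 67)*(-84 - 1248) - 1253)) = sqrt(sqrt(1188) + sqrt(-472*(-1332) - 1253)) = sqrt(6*sqrt(33) + sqrt(628704 - 1253)) = sqrt(6*sqrt(33) + sqrt(627451)) = sqrt(sqrt(627451) + 6*sqrt(33))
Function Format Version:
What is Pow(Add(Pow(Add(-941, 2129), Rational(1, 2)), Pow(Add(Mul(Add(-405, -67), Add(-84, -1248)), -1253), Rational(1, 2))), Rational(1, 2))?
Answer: Pow(Add(Pow(627451, Rational(1, 2)), Mul(6, Pow(33, Rational(1, 2)))), Rational(1, 2)) ≈ 28.750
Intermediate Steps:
Pow(Add(Pow(Add(-941, 2129), Rational(1, 2)), Pow(Add(Mul(Add(-405, -67), Add(-84, -1248)), -1253), Rational(1, 2))), Rational(1, 2)) = Pow(Add(Pow(1188, Rational(1, 2)), Pow(Add(Mul(-472, -1332), -1253), Rational(1, 2))), Rational(1, 2)) = Pow(Add(Mul(6, Pow(33, Rational(1, 2))), Pow(Add(628704, -1253), Rational(1, 2))), Rational(1, 2)) = Pow(Add(Mul(6, Pow(33, Rational(1, 2))), Pow(627451, Rational(1, 2))), Rational(1, 2)) = Pow(Add(Pow(627451, Rational(1, 2)), Mul(6, Pow(33, Rational(1, 2)))), Rational(1, 2))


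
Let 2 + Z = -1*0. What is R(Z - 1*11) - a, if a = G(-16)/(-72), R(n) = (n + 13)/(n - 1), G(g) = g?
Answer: -2/9 ≈ -0.22222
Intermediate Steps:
Z = -2 (Z = -2 - 1*0 = -2 + 0 = -2)
R(n) = (13 + n)/(-1 + n)
a = 2/9 (a = -16/(-72) = -16*(-1/72) = 2/9 ≈ 0.22222)
R(Z - 1*11) - a = (13 + (-2 - 1*11))/(-1 + (-2 - 1*11)) - 1*2/9 = (13 + (-2 - 11))/(-1 + (-2 - 11)) - 2/9 = (13 - 13)/(-1 - 13) - 2/9 = 0/(-14) - 2/9 = -1/14*0 - 2/9 = 0 - 2/9 = -2/9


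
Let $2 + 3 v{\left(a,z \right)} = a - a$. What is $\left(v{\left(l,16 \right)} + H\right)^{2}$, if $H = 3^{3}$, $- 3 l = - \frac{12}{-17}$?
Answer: $\frac{6241}{9} \approx 693.44$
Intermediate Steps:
$l = - \frac{4}{17}$ ($l = - \frac{\left(-12\right) \frac{1}{-17}}{3} = - \frac{\left(-12\right) \left(- \frac{1}{17}\right)}{3} = \left(- \frac{1}{3}\right) \frac{12}{17} = - \frac{4}{17} \approx -0.23529$)
$v{\left(a,z \right)} = - \frac{2}{3}$ ($v{\left(a,z \right)} = - \frac{2}{3} + \frac{a - a}{3} = - \frac{2}{3} + \frac{1}{3} \cdot 0 = - \frac{2}{3} + 0 = - \frac{2}{3}$)
$H = 27$
$\left(v{\left(l,16 \right)} + H\right)^{2} = \left(- \frac{2}{3} + 27\right)^{2} = \left(\frac{79}{3}\right)^{2} = \frac{6241}{9}$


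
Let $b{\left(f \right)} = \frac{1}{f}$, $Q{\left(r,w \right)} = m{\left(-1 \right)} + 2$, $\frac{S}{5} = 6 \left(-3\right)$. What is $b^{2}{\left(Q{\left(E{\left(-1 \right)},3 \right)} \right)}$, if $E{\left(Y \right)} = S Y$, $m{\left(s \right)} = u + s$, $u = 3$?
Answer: $\frac{1}{16} \approx 0.0625$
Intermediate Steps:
$S = -90$ ($S = 5 \cdot 6 \left(-3\right) = 5 \left(-18\right) = -90$)
$m{\left(s \right)} = 3 + s$
$E{\left(Y \right)} = - 90 Y$
$Q{\left(r,w \right)} = 4$ ($Q{\left(r,w \right)} = \left(3 - 1\right) + 2 = 2 + 2 = 4$)
$b^{2}{\left(Q{\left(E{\left(-1 \right)},3 \right)} \right)} = \left(\frac{1}{4}\right)^{2} = \frac{1}{16}$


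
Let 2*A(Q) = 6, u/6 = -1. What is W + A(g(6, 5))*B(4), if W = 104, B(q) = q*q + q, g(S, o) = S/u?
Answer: 164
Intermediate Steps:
u = -6 (u = 6*(-1) = -6)
g(S, o) = -S/6 (g(S, o) = S/(-6) = S*(-⅙) = -S/6)
B(q) = q + q² (B(q) = q² + q = q + q²)
A(Q) = 3 (A(Q) = (½)*6 = 3)
W + A(g(6, 5))*B(4) = 104 + 3*(4*(1 + 4)) = 104 + 3*(4*5) = 104 + 3*20 = 104 + 60 = 164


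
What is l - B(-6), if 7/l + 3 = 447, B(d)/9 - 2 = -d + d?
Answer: -7985/444 ≈ -17.984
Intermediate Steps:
B(d) = 18 (B(d) = 18 + 9*(-d + d) = 18 + 9*0 = 18 + 0 = 18)
l = 7/444 (l = 7/(-3 + 447) = 7/444 ≈ 0.015766)
l - B(-6) = 7/444 - 1*18 = 7/444 - 18 = -7985/444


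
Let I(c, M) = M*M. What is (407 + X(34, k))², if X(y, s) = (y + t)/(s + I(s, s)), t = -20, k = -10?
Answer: 335695684/2025 ≈ 1.6578e+5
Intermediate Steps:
I(c, M) = M²
X(y, s) = (-20 + y)/(s + s²) (X(y, s) = (y - 20)/(s + s²) = (-20 + y)/(s + s²))
(407 + X(34, k))² = (407 + (-20 + 34)/((-10)*(1 - 10)))² = (407 - ⅒*14/(-9))² = (407 - ⅒*(-⅑)*14)² = (407 + 7/45)² = (18322/45)² = 335695684/2025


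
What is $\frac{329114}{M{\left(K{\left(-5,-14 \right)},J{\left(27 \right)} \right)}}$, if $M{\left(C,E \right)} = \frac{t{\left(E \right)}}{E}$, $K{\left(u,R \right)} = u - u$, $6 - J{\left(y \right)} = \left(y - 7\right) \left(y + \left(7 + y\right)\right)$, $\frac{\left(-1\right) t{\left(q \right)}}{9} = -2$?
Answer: $- \frac{199772198}{9} \approx -2.2197 \cdot 10^{7}$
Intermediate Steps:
$t{\left(q \right)} = 18$ ($t{\left(q \right)} = \left(-9\right) \left(-2\right) = 18$)
$J{\left(y \right)} = 6 - \left(-7 + y\right) \left(7 + 2 y\right)$ ($J{\left(y \right)} = 6 - \left(y - 7\right) \left(y + \left(7 + y\right)\right) = 6 - \left(-7 + y\right) \left(7 + 2 y\right)$)
$K{\left(u,R \right)} = 0$
$M{\left(C,E \right)} = \frac{18}{E}$
$\frac{329114}{M{\left(K{\left(-5,-14 \right)},J{\left(27 \right)} \right)}} = \frac{329114}{18 \frac{1}{55 - 2 \cdot 27^{2} + 7 \cdot 27}} = \frac{329114}{18 \frac{1}{55 - 1458 + 189}} = \frac{329114}{18 \frac{1}{-1214}} = \frac{329114}{18 \left(- \frac{1}{1214}\right)} = \frac{329114}{- \frac{9}{607}} = 329114 \left(- \frac{607}{9}\right) = - \frac{199772198}{9}$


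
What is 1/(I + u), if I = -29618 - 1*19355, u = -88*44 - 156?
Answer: -1/53001 ≈ -1.8868e-5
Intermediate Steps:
u = -4028 (u = -3872 - 156 = -4028)
I = -48973 (I = -29618 - 19355 = -48973)
1/(I + u) = 1/(-48973 - 4028) = 1/(-53001) = -1/53001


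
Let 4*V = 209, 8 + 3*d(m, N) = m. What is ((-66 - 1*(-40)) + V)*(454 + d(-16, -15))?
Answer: 23415/2 ≈ 11708.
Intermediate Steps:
d(m, N) = -8/3 + m/3
V = 209/4 (V = (¼)*209 = 209/4 ≈ 52.250)
((-66 - 1*(-40)) + V)*(454 + d(-16, -15)) = ((-66 - 1*(-40)) + 209/4)*(454 + (-8/3 + (⅓)*(-16))) = ((-66 + 40) + 209/4)*(454 + (-8/3 - 16/3)) = (-26 + 209/4)*(454 - 8) = (105/4)*446 = 23415/2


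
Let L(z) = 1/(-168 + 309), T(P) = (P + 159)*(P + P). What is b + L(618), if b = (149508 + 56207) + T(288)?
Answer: 65309368/141 ≈ 4.6319e+5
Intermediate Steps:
T(P) = 2*P*(159 + P) (T(P) = (159 + P)*(2*P) = 2*P*(159 + P))
L(z) = 1/141
b = 463187 (b = (149508 + 56207) + 2*288*(159 + 288) = 205715 + 2*288*447 = 205715 + 257472 = 463187)
b + L(618) = 463187 + 1/141 = 65309368/141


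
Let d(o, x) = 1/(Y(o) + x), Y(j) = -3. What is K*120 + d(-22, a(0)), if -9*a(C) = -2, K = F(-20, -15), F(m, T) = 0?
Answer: -9/25 ≈ -0.36000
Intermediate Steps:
K = 0
a(C) = 2/9 (a(C) = -⅑*(-2) = 2/9)
d(o, x) = 1/(-3 + x)
K*120 + d(-22, a(0)) = 0*120 + 1/(-3 + 2/9) = 0 + 1/(-25/9) = 0 - 9/25 = -9/25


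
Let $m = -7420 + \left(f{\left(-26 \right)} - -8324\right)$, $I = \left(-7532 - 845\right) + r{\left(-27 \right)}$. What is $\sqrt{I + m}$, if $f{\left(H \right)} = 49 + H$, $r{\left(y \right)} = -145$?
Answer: $7 i \sqrt{155} \approx 87.149 i$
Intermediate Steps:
$I = -8522$ ($I = \left(-7532 - 845\right) - 145 = -8377 - 145 = -8522$)
$m = 927$ ($m = -7420 + \left(\left(49 - 26\right) - -8324\right) = -7420 + \left(23 + 8324\right) = -7420 + 8347 = 927$)
$\sqrt{I + m} = \sqrt{-8522 + 927} = \sqrt{-7595} = 7 i \sqrt{155}$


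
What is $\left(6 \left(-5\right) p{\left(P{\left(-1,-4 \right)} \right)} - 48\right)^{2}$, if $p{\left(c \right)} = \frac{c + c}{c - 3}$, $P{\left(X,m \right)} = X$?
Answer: $3969$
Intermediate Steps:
$p{\left(c \right)} = \frac{2 c}{-3 + c}$
$\left(6 \left(-5\right) p{\left(P{\left(-1,-4 \right)} \right)} - 48\right)^{2} = \left(6 \left(-5\right) 2 \left(-1\right) \frac{1}{-3 - 1} - 48\right)^{2} = \left(- 30 \cdot 2 \left(-1\right) \frac{1}{-4} - 48\right)^{2} = \left(- 30 \cdot 2 \left(-1\right) \left(- \frac{1}{4}\right) - 48\right)^{2} = \left(\left(-30\right) \frac{1}{2} - 48\right)^{2} = \left(-15 - 48\right)^{2} = \left(-63\right)^{2} = 3969$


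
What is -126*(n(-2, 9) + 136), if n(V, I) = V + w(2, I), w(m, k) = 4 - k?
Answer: -16254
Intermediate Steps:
n(V, I) = 4 + V - I (n(V, I) = V + (4 - I) = 4 + V - I)
-126*(n(-2, 9) + 136) = -126*((4 - 2 - 1*9) + 136) = -126*((4 - 2 - 9) + 136) = -126*(-7 + 136) = -126*129 = -16254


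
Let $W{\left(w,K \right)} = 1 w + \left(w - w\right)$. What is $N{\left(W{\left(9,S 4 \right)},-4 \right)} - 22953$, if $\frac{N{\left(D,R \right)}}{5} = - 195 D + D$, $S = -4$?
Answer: $-31683$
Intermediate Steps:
$W{\left(w,K \right)} = w$ ($W{\left(w,K \right)} = w + 0 = w$)
$N{\left(D,R \right)} = - 970 D$ ($N{\left(D,R \right)} = 5 \left(- 195 D + D\right) = 5 \left(- 194 D\right) = - 970 D$)
$N{\left(W{\left(9,S 4 \right)},-4 \right)} - 22953 = \left(-970\right) 9 - 22953 = -8730 - 22953 = -31683$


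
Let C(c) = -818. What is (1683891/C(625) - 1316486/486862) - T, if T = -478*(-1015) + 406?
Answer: -97101527240203/199126558 ≈ -4.8764e+5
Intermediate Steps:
T = 485576 (T = 485170 + 406 = 485576)
(1683891/C(625) - 1316486/486862) - T = (1683891/(-818) - 1316486/486862) - 1*485576 = (1683891*(-1/818) - 1316486*1/486862) - 485576 = (-1683891/818 - 658243/243431) - 485576 = -410449712795/199126558 - 485576 = -97101527240203/199126558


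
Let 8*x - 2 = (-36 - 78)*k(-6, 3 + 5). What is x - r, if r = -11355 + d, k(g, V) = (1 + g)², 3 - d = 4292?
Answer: 15288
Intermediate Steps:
d = -4289 (d = 3 - 1*4292 = 3 - 4292 = -4289)
r = -15644 (r = -11355 - 4289 = -15644)
x = -356 (x = ¼ + ((-36 - 78)*(1 - 6)²)/8 = ¼ + (-114*(-5)²)/8 = ¼ + (-114*25)/8 = ¼ + (⅛)*(-2850) = ¼ - 1425/4 = -356)
x - r = -356 - 1*(-15644) = -356 + 15644 = 15288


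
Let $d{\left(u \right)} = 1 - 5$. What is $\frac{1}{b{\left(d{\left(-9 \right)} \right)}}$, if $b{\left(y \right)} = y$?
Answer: $- \frac{1}{4} \approx -0.25$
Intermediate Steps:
$d{\left(u \right)} = -4$ ($d{\left(u \right)} = 1 - 5 = -4$)
$\frac{1}{b{\left(d{\left(-9 \right)} \right)}} = \frac{1}{-4} = - \frac{1}{4}$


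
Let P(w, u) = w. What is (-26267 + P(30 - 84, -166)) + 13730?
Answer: -12591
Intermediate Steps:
(-26267 + P(30 - 84, -166)) + 13730 = (-26267 + (30 - 84)) + 13730 = (-26267 - 54) + 13730 = -26321 + 13730 = -12591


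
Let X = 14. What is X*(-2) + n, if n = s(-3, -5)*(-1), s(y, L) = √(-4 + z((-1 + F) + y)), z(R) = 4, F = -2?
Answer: -28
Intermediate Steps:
s(y, L) = 0 (s(y, L) = √(-4 + 4) = √0 = 0)
n = 0 (n = 0*(-1) = 0)
X*(-2) + n = 14*(-2) + 0 = -28 + 0 = -28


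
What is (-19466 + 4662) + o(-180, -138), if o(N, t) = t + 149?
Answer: -14793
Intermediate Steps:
o(N, t) = 149 + t
(-19466 + 4662) + o(-180, -138) = (-19466 + 4662) + (149 - 138) = -14804 + 11 = -14793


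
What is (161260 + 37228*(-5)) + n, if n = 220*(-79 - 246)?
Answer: -96380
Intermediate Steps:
n = -71500 (n = 220*(-325) = -71500)
(161260 + 37228*(-5)) + n = (161260 + 37228*(-5)) - 71500 = (161260 - 186140) - 71500 = -24880 - 71500 = -96380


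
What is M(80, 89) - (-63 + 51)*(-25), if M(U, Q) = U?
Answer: -220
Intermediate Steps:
M(80, 89) - (-63 + 51)*(-25) = 80 - (-63 + 51)*(-25) = 80 - (-12)*(-25) = 80 - 1*300 = 80 - 300 = -220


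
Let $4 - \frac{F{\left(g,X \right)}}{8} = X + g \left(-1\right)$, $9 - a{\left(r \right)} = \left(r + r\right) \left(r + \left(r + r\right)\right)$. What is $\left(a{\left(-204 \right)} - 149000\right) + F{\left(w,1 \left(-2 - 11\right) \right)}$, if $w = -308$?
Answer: $-401015$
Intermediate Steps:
$a{\left(r \right)} = 9 - 6 r^{2}$ ($a{\left(r \right)} = 9 - \left(r + r\right) \left(r + \left(r + r\right)\right) = 9 - 2 r \left(r + 2 r\right) = 9 - 2 r 3 r = 9 - 6 r^{2}$)
$F{\left(g,X \right)} = 32 - 8 X + 8 g$ ($F{\left(g,X \right)} = 32 - 8 \left(X + g \left(-1\right)\right) = 32 - 8 \left(X - g\right) = 32 - \left(- 8 g + 8 X\right) = 32 - 8 X + 8 g$)
$\left(a{\left(-204 \right)} - 149000\right) + F{\left(w,1 \left(-2 - 11\right) \right)} = \left(\left(9 - 6 \left(-204\right)^{2}\right) - 149000\right) + \left(32 - 8 \cdot 1 \left(-2 - 11\right) + 8 \left(-308\right)\right) = \left(\left(9 - 249696\right) - 149000\right) - \left(2432 + 8 \cdot 1 \left(-13\right)\right) = \left(\left(9 - 249696\right) - 149000\right) - 2328 = \left(-249687 - 149000\right) + \left(32 + 104 - 2464\right) = -398687 - 2328 = -401015$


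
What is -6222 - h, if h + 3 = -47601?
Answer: 41382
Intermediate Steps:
h = -47604 (h = -3 - 47601 = -47604)
-6222 - h = -6222 - 1*(-47604) = -6222 + 47604 = 41382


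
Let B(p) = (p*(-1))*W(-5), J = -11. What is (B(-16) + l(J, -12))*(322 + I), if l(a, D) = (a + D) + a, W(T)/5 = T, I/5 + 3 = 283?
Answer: -747348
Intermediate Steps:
I = 1400 (I = -15 + 5*283 = -15 + 1415 = 1400)
W(T) = 5*T
l(a, D) = D + 2*a (l(a, D) = (D + a) + a = D + 2*a)
B(p) = 25*p (B(p) = (p*(-1))*(5*(-5)) = -p*(-25) = 25*p)
(B(-16) + l(J, -12))*(322 + I) = (25*(-16) + (-12 + 2*(-11)))*(322 + 1400) = (-400 + (-12 - 22))*1722 = (-400 - 34)*1722 = -434*1722 = -747348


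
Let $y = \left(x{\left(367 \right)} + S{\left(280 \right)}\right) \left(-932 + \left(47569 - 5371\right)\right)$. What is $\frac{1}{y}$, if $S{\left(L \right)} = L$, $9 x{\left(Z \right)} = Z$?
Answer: $\frac{9}{119134942} \approx 7.5545 \cdot 10^{-8}$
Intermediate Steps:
$x{\left(Z \right)} = \frac{Z}{9}$
$y = \frac{119134942}{9}$ ($y = \left(\frac{1}{9} \cdot 367 + 280\right) \left(-932 + \left(47569 - 5371\right)\right) = \left(\frac{367}{9} + 280\right) \left(-932 + 42198\right) = \frac{2887}{9} \cdot 41266 = \frac{119134942}{9} \approx 1.3237 \cdot 10^{7}$)
$\frac{1}{y} = \frac{1}{\frac{119134942}{9}} = \frac{9}{119134942}$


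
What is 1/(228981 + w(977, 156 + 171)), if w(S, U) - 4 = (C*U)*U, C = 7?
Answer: 1/977488 ≈ 1.0230e-6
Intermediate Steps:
w(S, U) = 4 + 7*U² (w(S, U) = 4 + (7*U)*U = 4 + 7*U²)
1/(228981 + w(977, 156 + 171)) = 1/(228981 + (4 + 7*(156 + 171)²)) = 1/(228981 + (4 + 7*327²)) = 1/(228981 + (4 + 7*106929)) = 1/(228981 + (4 + 748503)) = 1/(228981 + 748507) = 1/977488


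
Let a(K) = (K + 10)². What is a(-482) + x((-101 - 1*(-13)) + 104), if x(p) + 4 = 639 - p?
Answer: 223403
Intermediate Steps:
a(K) = (10 + K)²
x(p) = 635 - p (x(p) = -4 + (639 - p) = 635 - p)
a(-482) + x((-101 - 1*(-13)) + 104) = (10 - 482)² + (635 - ((-101 - 1*(-13)) + 104)) = (-472)² + (635 - ((-101 + 13) + 104)) = 222784 + (635 - (-88 + 104)) = 222784 + (635 - 1*16) = 222784 + (635 - 16) = 222784 + 619 = 223403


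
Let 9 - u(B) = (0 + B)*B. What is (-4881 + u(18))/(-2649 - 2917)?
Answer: 2598/2783 ≈ 0.93353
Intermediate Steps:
u(B) = 9 - B² (u(B) = 9 - (0 + B)*B = 9 - B*B = 9 - B²)
(-4881 + u(18))/(-2649 - 2917) = (-4881 + (9 - 1*18²))/(-2649 - 2917) = (-4881 + (9 - 1*324))/(-5566) = (-4881 + (9 - 324))*(-1/5566) = (-4881 - 315)*(-1/5566) = -5196*(-1/5566) = 2598/2783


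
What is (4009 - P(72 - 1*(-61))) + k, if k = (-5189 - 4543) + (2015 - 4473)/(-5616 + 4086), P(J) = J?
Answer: -4478611/765 ≈ -5854.4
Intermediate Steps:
k = -7443751/765 (k = -9732 - 2458/(-1530) = -9732 - 2458*(-1/1530) = -9732 + 1229/765 = -7443751/765 ≈ -9730.4)
(4009 - P(72 - 1*(-61))) + k = (4009 - (72 - 1*(-61))) - 7443751/765 = (4009 - (72 + 61)) - 7443751/765 = (4009 - 1*133) - 7443751/765 = (4009 - 133) - 7443751/765 = 3876 - 7443751/765 = -4478611/765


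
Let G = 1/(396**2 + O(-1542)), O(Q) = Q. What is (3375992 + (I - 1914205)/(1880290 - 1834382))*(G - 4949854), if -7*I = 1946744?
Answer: -36253085287157496186745/2169488328 ≈ -1.6710e+13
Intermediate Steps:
I = -1946744/7 (I = -1/7*1946744 = -1946744/7 ≈ -2.7811e+5)
G = 1/155274 (G = 1/(396**2 - 1542) = 1/(156816 - 1542) = 1/155274 ≈ 6.4402e-6)
(3375992 + (I - 1914205)/(1880290 - 1834382))*(G - 4949854) = (3375992 + (-1946744/7 - 1914205)/(1880290 - 1834382))*(1/155274 - 4949854) = (3375992 - 15346179/7/45908)*(-768583629995/155274) = (3375992 - 15346179/7*1/45908)*(-768583629995/155274) = (3375992 - 15346179/321356)*(-768583629995/155274) = (1084879938973/321356)*(-768583629995/155274) = -36253085287157496186745/2169488328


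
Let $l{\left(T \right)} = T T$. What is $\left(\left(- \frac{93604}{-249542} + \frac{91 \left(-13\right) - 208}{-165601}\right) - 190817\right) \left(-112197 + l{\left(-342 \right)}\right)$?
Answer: $- \frac{18794810598888873948}{20662202371} \approx -9.0962 \cdot 10^{8}$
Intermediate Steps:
$l{\left(T \right)} = T^{2}$
$\left(\left(- \frac{93604}{-249542} + \frac{91 \left(-13\right) - 208}{-165601}\right) - 190817\right) \left(-112197 + l{\left(-342 \right)}\right) = \left(\left(- \frac{93604}{-249542} + \frac{91 \left(-13\right) - 208}{-165601}\right) - 190817\right) \left(-112197 + \left(-342\right)^{2}\right) = \left(\left(\left(-93604\right) \left(- \frac{1}{249542}\right) + \left(-1183 - 208\right) \left(- \frac{1}{165601}\right)\right) - 190817\right) \left(-112197 + 116964\right) = \left(\left(\frac{46802}{124771} - - \frac{1391}{165601}\right) - 190817\right) 4767 = \left(\left(\frac{46802}{124771} + \frac{1391}{165601}\right) - 190817\right) 4767 = \left(\frac{7924014463}{20662202371} - 190817\right) 4767 = \left(- \frac{3942691545812644}{20662202371}\right) 4767 = - \frac{18794810598888873948}{20662202371}$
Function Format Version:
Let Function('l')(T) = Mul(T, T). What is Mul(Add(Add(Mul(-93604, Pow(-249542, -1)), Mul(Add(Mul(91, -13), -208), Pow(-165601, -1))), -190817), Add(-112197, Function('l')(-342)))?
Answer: Rational(-18794810598888873948, 20662202371) ≈ -9.0962e+8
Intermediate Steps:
Function('l')(T) = Pow(T, 2)
Mul(Add(Add(Mul(-93604, Pow(-249542, -1)), Mul(Add(Mul(91, -13), -208), Pow(-165601, -1))), -190817), Add(-112197, Function('l')(-342))) = Mul(Add(Add(Mul(-93604, Pow(-249542, -1)), Mul(Add(Mul(91, -13), -208), Pow(-165601, -1))), -190817), Add(-112197, Pow(-342, 2))) = Mul(Add(Add(Mul(-93604, Rational(-1, 249542)), Mul(Add(-1183, -208), Rational(-1, 165601))), -190817), Add(-112197, 116964)) = Mul(Add(Add(Rational(46802, 124771), Mul(-1391, Rational(-1, 165601))), -190817), 4767) = Mul(Add(Add(Rational(46802, 124771), Rational(1391, 165601)), -190817), 4767) = Mul(Add(Rational(7924014463, 20662202371), -190817), 4767) = Mul(Rational(-3942691545812644, 20662202371), 4767) = Rational(-18794810598888873948, 20662202371)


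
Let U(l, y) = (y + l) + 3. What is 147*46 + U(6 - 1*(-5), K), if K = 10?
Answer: 6786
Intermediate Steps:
U(l, y) = 3 + l + y (U(l, y) = (l + y) + 3 = 3 + l + y)
147*46 + U(6 - 1*(-5), K) = 147*46 + (3 + (6 - 1*(-5)) + 10) = 6762 + (3 + (6 + 5) + 10) = 6762 + (3 + 11 + 10) = 6762 + 24 = 6786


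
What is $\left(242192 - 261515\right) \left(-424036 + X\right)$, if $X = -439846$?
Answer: $16692791886$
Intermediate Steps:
$\left(242192 - 261515\right) \left(-424036 + X\right) = \left(242192 - 261515\right) \left(-424036 - 439846\right) = \left(-19323\right) \left(-863882\right) = 16692791886$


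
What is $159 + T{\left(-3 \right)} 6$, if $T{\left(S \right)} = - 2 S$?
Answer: $195$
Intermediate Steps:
$159 + T{\left(-3 \right)} 6 = 159 + \left(-2\right) \left(-3\right) 6 = 159 + 6 \cdot 6 = 159 + 36 = 195$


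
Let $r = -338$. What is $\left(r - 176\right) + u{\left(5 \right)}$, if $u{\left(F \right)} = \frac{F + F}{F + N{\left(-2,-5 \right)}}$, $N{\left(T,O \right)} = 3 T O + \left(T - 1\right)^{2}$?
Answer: $- \frac{11303}{22} \approx -513.77$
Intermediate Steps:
$N{\left(T,O \right)} = \left(-1 + T\right)^{2} + 3 O T$ ($N{\left(T,O \right)} = 3 O T + \left(-1 + T\right)^{2} = \left(-1 + T\right)^{2} + 3 O T$)
$u{\left(F \right)} = \frac{2 F}{39 + F}$ ($u{\left(F \right)} = \frac{F + F}{F + \left(\left(-1 - 2\right)^{2} + 3 \left(-5\right) \left(-2\right)\right)} = \frac{2 F}{F + \left(\left(-3\right)^{2} + 30\right)} = \frac{2 F}{F + \left(9 + 30\right)} = \frac{2 F}{F + 39} = \frac{2 F}{39 + F}$)
$\left(r - 176\right) + u{\left(5 \right)} = \left(-338 - 176\right) + 2 \cdot 5 \frac{1}{39 + 5} = -514 + 2 \cdot 5 \cdot \frac{1}{44} = -514 + \frac{5}{22} = - \frac{11303}{22}$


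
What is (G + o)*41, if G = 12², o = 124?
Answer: 10988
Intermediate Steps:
G = 144
(G + o)*41 = (144 + 124)*41 = 268*41 = 10988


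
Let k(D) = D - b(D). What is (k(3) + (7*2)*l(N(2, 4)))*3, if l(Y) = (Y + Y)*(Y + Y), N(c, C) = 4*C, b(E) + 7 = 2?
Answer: 43032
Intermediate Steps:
b(E) = -5 (b(E) = -7 + 2 = -5)
l(Y) = 4*Y² (l(Y) = (2*Y)*(2*Y) = 4*Y²)
k(D) = 5 + D (k(D) = D - 1*(-5) = D + 5 = 5 + D)
(k(3) + (7*2)*l(N(2, 4)))*3 = ((5 + 3) + (7*2)*(4*(4*4)²))*3 = (8 + 14*(4*16²))*3 = (8 + 14*(4*256))*3 = (8 + 14*1024)*3 = (8 + 14336)*3 = 14344*3 = 43032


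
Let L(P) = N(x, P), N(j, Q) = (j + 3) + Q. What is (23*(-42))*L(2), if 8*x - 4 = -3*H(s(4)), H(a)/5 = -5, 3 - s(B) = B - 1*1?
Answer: -57477/4 ≈ -14369.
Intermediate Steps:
s(B) = 4 - B (s(B) = 3 - (B - 1*1) = 3 - (B - 1) = 3 - (-1 + B) = 3 + (1 - B) = 4 - B)
H(a) = -25 (H(a) = 5*(-5) = -25)
x = 79/8 (x = ½ + (-3*(-25))/8 = ½ + (⅛)*75 = ½ + 75/8 = 79/8 ≈ 9.8750)
N(j, Q) = 3 + Q + j (N(j, Q) = (3 + j) + Q = 3 + Q + j)
L(P) = 103/8 + P (L(P) = 3 + P + 79/8 = 103/8 + P)
(23*(-42))*L(2) = (23*(-42))*(103/8 + 2) = -966*119/8 = -57477/4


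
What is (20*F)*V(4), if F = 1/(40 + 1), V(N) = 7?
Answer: 140/41 ≈ 3.4146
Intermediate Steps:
F = 1/41 ≈ 0.024390
(20*F)*V(4) = (20*(1/41))*7 = (20/41)*7 = 140/41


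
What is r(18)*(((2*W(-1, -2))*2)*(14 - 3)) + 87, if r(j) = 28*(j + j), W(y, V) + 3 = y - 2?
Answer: -266025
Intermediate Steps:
W(y, V) = -5 + y (W(y, V) = -3 + (y - 2) = -3 + (-2 + y) = -5 + y)
r(j) = 56*j (r(j) = 28*(2*j) = 56*j)
r(18)*(((2*W(-1, -2))*2)*(14 - 3)) + 87 = (56*18)*(((2*(-5 - 1))*2)*(14 - 3)) + 87 = 1008*(((2*(-6))*2)*11) + 87 = 1008*(-12*2*11) + 87 = 1008*(-24*11) + 87 = 1008*(-264) + 87 = -266112 + 87 = -266025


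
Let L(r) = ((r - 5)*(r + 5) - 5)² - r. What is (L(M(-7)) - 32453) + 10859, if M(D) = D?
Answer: -21226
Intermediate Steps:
L(r) = (-5 + (-5 + r)*(5 + r))² - r (L(r) = ((-5 + r)*(5 + r) - 5)² - r = (-5 + (-5 + r)*(5 + r))² - r)
(L(M(-7)) - 32453) + 10859 = (((-30 + (-7)²)² - 1*(-7)) - 32453) + 10859 = (((-30 + 49)² + 7) - 32453) + 10859 = ((19² + 7) - 32453) + 10859 = ((361 + 7) - 32453) + 10859 = (368 - 32453) + 10859 = -32085 + 10859 = -21226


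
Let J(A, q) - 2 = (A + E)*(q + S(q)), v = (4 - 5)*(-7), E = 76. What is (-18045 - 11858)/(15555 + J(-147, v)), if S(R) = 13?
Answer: -29903/14137 ≈ -2.1152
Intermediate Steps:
v = 7 (v = -1*(-7) = 7)
J(A, q) = 2 + (13 + q)*(76 + A) (J(A, q) = 2 + (A + 76)*(q + 13) = 2 + (76 + A)*(13 + q) = 2 + (13 + q)*(76 + A))
(-18045 - 11858)/(15555 + J(-147, v)) = (-18045 - 11858)/(15555 + (990 + 13*(-147) + 76*7 - 147*7)) = -29903/(15555 + (990 - 1911 + 532 - 1029)) = -29903/(15555 - 1418) = -29903/14137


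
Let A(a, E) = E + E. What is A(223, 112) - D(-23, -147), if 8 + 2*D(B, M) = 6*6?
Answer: 210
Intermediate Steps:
D(B, M) = 14 (D(B, M) = -4 + (6*6)/2 = -4 + (½)*36 = -4 + 18 = 14)
A(a, E) = 2*E
A(223, 112) - D(-23, -147) = 2*112 - 1*14 = 224 - 14 = 210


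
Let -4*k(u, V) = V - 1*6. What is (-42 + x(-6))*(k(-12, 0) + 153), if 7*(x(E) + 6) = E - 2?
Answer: -53148/7 ≈ -7592.6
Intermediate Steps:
k(u, V) = 3/2 - V/4 (k(u, V) = -(V - 1*6)/4 = -(V - 6)/4 = -(-6 + V)/4 = 3/2 - V/4)
x(E) = -44/7 + E/7 (x(E) = -6 + (E - 2)/7 = -6 + (-2 + E)/7 = -6 + (-2/7 + E/7) = -44/7 + E/7)
(-42 + x(-6))*(k(-12, 0) + 153) = (-42 + (-44/7 + (⅐)*(-6)))*((3/2 - ¼*0) + 153) = (-42 + (-44/7 - 6/7))*((3/2 + 0) + 153) = (-42 - 50/7)*(3/2 + 153) = -344/7*309/2 = -53148/7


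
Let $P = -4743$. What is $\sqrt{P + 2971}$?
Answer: $2 i \sqrt{443} \approx 42.095 i$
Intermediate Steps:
$\sqrt{P + 2971} = \sqrt{-4743 + 2971} = \sqrt{-1772} = 2 i \sqrt{443}$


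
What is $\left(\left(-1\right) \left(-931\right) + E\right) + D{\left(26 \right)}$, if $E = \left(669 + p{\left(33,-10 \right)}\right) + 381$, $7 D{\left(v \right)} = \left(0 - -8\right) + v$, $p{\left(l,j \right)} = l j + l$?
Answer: $\frac{11822}{7} \approx 1688.9$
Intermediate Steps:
$p{\left(l,j \right)} = l + j l$ ($p{\left(l,j \right)} = j l + l = l + j l$)
$D{\left(v \right)} = \frac{8}{7} + \frac{v}{7}$ ($D{\left(v \right)} = \frac{\left(0 - -8\right) + v}{7} = \frac{\left(0 + 8\right) + v}{7} = \frac{8 + v}{7} = \frac{8}{7} + \frac{v}{7}$)
$E = 753$ ($E = \left(669 + 33 \left(1 - 10\right)\right) + 381 = \left(669 + 33 \left(-9\right)\right) + 381 = \left(669 - 297\right) + 381 = 372 + 381 = 753$)
$\left(\left(-1\right) \left(-931\right) + E\right) + D{\left(26 \right)} = \left(\left(-1\right) \left(-931\right) + 753\right) + \left(\frac{8}{7} + \frac{1}{7} \cdot 26\right) = \left(931 + 753\right) + \left(\frac{8}{7} + \frac{26}{7}\right) = 1684 + \frac{34}{7} = \frac{11822}{7}$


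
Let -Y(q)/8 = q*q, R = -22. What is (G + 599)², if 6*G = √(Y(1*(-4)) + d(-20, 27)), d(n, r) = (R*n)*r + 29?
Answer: (1198 + √1309)²/4 ≈ 3.8080e+5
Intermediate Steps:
d(n, r) = 29 - 22*n*r (d(n, r) = (-22*n)*r + 29 = -22*n*r + 29 = 29 - 22*n*r)
Y(q) = -8*q² (Y(q) = -8*q*q = -8*q²)
G = √1309/2 (G = √(-8*(1*(-4))² + (29 - 22*(-20)*27))/6 = √(-8*(-4)² + (29 + 11880))/6 = √(-8*16 + 11909)/6 = √(-128 + 11909)/6 = √11781/6 = (3*√1309)/6 = √1309/2 ≈ 18.090)
(G + 599)² = (√1309/2 + 599)² = (599 + √1309/2)²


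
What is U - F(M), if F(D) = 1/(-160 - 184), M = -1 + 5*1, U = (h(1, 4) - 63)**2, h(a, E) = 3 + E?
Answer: 1078785/344 ≈ 3136.0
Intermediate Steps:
U = 3136 (U = ((3 + 4) - 63)**2 = (7 - 63)**2 = (-56)**2 = 3136)
M = 4 (M = -1 + 5 = 4)
F(D) = -1/344 (F(D) = 1/(-344) = -1/344)
U - F(M) = 3136 - 1*(-1/344) = 3136 + 1/344 = 1078785/344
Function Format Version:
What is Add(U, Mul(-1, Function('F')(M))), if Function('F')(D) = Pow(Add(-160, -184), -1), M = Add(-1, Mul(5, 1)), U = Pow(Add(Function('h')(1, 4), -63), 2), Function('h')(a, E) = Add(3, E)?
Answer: Rational(1078785, 344) ≈ 3136.0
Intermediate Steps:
U = 3136 (U = Pow(Add(Add(3, 4), -63), 2) = Pow(Add(7, -63), 2) = Pow(-56, 2) = 3136)
M = 4 (M = Add(-1, 5) = 4)
Function('F')(D) = Rational(-1, 344) (Function('F')(D) = Pow(-344, -1) = Rational(-1, 344))
Add(U, Mul(-1, Function('F')(M))) = Add(3136, Mul(-1, Rational(-1, 344))) = Add(3136, Rational(1, 344)) = Rational(1078785, 344)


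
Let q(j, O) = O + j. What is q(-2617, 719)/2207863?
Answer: -1898/2207863 ≈ -0.00085965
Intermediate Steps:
q(-2617, 719)/2207863 = (719 - 2617)/2207863 = -1898*1/2207863 = -1898/2207863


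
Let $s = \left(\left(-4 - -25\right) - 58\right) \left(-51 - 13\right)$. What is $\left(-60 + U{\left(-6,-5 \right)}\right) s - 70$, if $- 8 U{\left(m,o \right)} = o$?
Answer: $-140670$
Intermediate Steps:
$U{\left(m,o \right)} = - \frac{o}{8}$
$s = 2368$ ($s = \left(\left(-4 + 25\right) - 58\right) \left(-64\right) = \left(21 - 58\right) \left(-64\right) = \left(-37\right) \left(-64\right) = 2368$)
$\left(-60 + U{\left(-6,-5 \right)}\right) s - 70 = \left(-60 - - \frac{5}{8}\right) 2368 - 70 = \left(-60 + \frac{5}{8}\right) 2368 - 70 = \left(- \frac{475}{8}\right) 2368 - 70 = -140600 - 70 = -140670$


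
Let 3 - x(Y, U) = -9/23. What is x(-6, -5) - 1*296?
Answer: -6730/23 ≈ -292.61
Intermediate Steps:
x(Y, U) = 78/23 (x(Y, U) = 3 - (-9)/23 = 3 - 1*(-9/23) = 3 + 9/23 = 78/23)
x(-6, -5) - 1*296 = 78/23 - 1*296 = 78/23 - 296 = -6730/23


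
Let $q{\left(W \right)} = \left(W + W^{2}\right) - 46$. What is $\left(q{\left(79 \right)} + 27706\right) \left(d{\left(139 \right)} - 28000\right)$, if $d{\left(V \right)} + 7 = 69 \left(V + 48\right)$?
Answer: $-513233920$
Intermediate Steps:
$d{\left(V \right)} = 3305 + 69 V$ ($d{\left(V \right)} = -7 + 69 \left(V + 48\right) = -7 + 69 \left(48 + V\right) = -7 + \left(3312 + 69 V\right) = 3305 + 69 V$)
$q{\left(W \right)} = -46 + W + W^{2}$
$\left(q{\left(79 \right)} + 27706\right) \left(d{\left(139 \right)} - 28000\right) = \left(\left(-46 + 79 + 79^{2}\right) + 27706\right) \left(\left(3305 + 69 \cdot 139\right) - 28000\right) = \left(\left(-46 + 79 + 6241\right) + 27706\right) \left(\left(3305 + 9591\right) - 28000\right) = \left(6274 + 27706\right) \left(12896 - 28000\right) = 33980 \left(-15104\right) = -513233920$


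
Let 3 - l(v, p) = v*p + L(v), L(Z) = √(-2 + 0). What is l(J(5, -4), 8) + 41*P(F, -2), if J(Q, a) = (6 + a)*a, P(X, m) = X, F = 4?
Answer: 231 - I*√2 ≈ 231.0 - 1.4142*I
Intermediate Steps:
J(Q, a) = a*(6 + a)
L(Z) = I*√2 (L(Z) = √(-2) = I*√2)
l(v, p) = 3 - I*√2 - p*v (l(v, p) = 3 - (v*p + I*√2) = 3 - (p*v + I*√2) = 3 - (I*√2 + p*v) = 3 + (-I*√2 - p*v) = 3 - I*√2 - p*v)
l(J(5, -4), 8) + 41*P(F, -2) = (3 - I*√2 - 1*8*(-4*(6 - 4))) + 41*4 = (3 - I*√2 - 1*8*(-4*2)) + 164 = (3 - I*√2 - 1*8*(-8)) + 164 = (3 - I*√2 + 64) + 164 = (67 - I*√2) + 164 = 231 - I*√2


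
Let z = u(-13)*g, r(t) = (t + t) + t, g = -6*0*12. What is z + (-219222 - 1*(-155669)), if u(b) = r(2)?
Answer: -63553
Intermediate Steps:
g = 0 (g = 0*12 = 0)
r(t) = 3*t (r(t) = 2*t + t = 3*t)
u(b) = 6 (u(b) = 3*2 = 6)
z = 0 (z = 6*0 = 0)
z + (-219222 - 1*(-155669)) = 0 + (-219222 - 1*(-155669)) = 0 + (-219222 + 155669) = 0 - 63553 = -63553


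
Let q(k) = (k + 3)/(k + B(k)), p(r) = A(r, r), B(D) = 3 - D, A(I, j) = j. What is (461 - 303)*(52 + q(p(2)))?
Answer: 25438/3 ≈ 8479.3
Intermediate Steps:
p(r) = r
q(k) = 1 + k/3 (q(k) = (k + 3)/(k + (3 - k)) = (3 + k)/3 = (3 + k)*(⅓) = 1 + k/3)
(461 - 303)*(52 + q(p(2))) = (461 - 303)*(52 + (1 + (⅓)*2)) = 158*(52 + (1 + ⅔)) = 158*(52 + 5/3) = 158*(161/3) = 25438/3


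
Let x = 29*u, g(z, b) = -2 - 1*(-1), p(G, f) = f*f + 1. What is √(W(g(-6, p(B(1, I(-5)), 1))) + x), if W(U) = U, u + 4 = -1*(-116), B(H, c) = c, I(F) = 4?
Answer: √3247 ≈ 56.982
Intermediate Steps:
p(G, f) = 1 + f² (p(G, f) = f² + 1 = 1 + f²)
u = 112 (u = -4 - 1*(-116) = -4 + 116 = 112)
g(z, b) = -1 (g(z, b) = -2 + 1 = -1)
x = 3248 (x = 29*112 = 3248)
√(W(g(-6, p(B(1, I(-5)), 1))) + x) = √(-1 + 3248) = √3247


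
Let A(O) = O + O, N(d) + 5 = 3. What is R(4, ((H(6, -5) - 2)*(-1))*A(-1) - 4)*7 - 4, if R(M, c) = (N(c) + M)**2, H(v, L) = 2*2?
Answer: 24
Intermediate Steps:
H(v, L) = 4
N(d) = -2 (N(d) = -5 + 3 = -2)
A(O) = 2*O
R(M, c) = (-2 + M)**2
R(4, ((H(6, -5) - 2)*(-1))*A(-1) - 4)*7 - 4 = (-2 + 4)**2*7 - 4 = 2**2*7 - 4 = 4*7 - 4 = 28 - 4 = 24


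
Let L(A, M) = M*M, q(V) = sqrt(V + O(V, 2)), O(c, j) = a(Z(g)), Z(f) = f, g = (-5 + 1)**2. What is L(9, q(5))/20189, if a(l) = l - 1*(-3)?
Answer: 24/20189 ≈ 0.0011888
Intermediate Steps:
g = 16 (g = (-4)**2 = 16)
a(l) = 3 + l (a(l) = l + 3 = 3 + l)
O(c, j) = 19 (O(c, j) = 3 + 16 = 19)
q(V) = sqrt(19 + V) (q(V) = sqrt(V + 19) = sqrt(19 + V))
L(A, M) = M**2
L(9, q(5))/20189 = (sqrt(19 + 5))**2/20189 = (sqrt(24))**2*(1/20189) = (2*sqrt(6))**2*(1/20189) = 24*(1/20189) = 24/20189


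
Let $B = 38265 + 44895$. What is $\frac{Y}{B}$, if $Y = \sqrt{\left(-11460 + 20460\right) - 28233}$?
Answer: $\frac{i \sqrt{2137}}{27720} \approx 0.0016677 i$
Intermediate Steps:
$B = 83160$
$Y = 3 i \sqrt{2137}$ ($Y = \sqrt{9000 - 28233} = \sqrt{-19233} = 3 i \sqrt{2137} \approx 138.68 i$)
$\frac{Y}{B} = \frac{3 i \sqrt{2137}}{83160} = 3 i \sqrt{2137} \cdot \frac{1}{83160} = \frac{i \sqrt{2137}}{27720}$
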